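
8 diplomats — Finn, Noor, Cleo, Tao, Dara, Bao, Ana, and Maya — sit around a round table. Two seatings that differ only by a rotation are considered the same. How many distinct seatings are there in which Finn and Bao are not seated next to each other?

Without the restriction there are (7)! = 5040 seatings.
Those with Finn next to Bao: fuse the pair into one unit and seat 7 units around a circle — 2·(6)! = 1440.
Subtracting, 5040 − 1440 = 3600.

3600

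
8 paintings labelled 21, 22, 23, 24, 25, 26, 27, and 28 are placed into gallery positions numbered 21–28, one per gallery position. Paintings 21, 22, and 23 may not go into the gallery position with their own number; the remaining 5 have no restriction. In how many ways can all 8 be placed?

Let Aᵢ (for i ∈ {21, 22, 23}) be the placements that put painting i in its forbidden gallery position. Any j of these fix j positions, leaving (8−j)! ways to fill the rest, and there are C(3,j) ways to pick which j.
By inclusion–exclusion, the number of valid placements is Σ_{j=0}^{3} (−1)^j C(3,j)·(8−j)!.
Computing: 40320 − 15120 + 2160 − 120 = 27240.

27240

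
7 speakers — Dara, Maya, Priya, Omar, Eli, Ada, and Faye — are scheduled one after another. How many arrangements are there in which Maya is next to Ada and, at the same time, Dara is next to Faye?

Treat {Maya,Ada} as one block (2 orders) and {Dara,Faye} as another (2 orders).
That leaves 5 units to arrange: 2 × 2 × 5! = 4 × 120 = 480.

480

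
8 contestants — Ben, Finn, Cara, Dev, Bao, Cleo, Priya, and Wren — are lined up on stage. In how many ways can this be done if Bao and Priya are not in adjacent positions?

30240

There are 8! = 40320 arrangements in all. If Bao and Priya are adjacent, merging them into one block gives 2·(7)! = 10080 arrangements.
Complementary counting: 40320 − 10080 = 30240.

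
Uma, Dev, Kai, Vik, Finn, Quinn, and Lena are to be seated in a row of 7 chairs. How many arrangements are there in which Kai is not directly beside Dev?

There are 7! = 5040 arrangements in all. If Kai and Dev are adjacent, merging them into one block gives 2·(6)! = 1440 arrangements.
Complementary counting: 5040 − 1440 = 3600.

3600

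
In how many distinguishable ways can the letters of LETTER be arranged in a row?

The 6 letters of LETTER have repeats: E appearing twice and T appearing twice.
So there are 6! / (2!·2!) = 180 distinguishable arrangements.

180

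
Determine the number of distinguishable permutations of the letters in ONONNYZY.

ONONNYZY has 8 letters with N appearing 3 times, O appearing twice, and Y appearing twice.
Dividing 8! = 40320 by 3!·2!·2! = 24 for the repeated letters gives 1680.

1680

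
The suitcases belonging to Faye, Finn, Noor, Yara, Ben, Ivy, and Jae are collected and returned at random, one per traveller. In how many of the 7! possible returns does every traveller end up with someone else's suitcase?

1854

Count assignments avoiding every fixed point. For any j of the 7 travellers fixed to their own suitcase, the other 7−j can be arranged in (7−j)! ways.
By inclusion–exclusion this is Σ_{j=0}^{7} (−1)^j C(7,j)·(7−j)!.
Computing: 5040 − 5040 + 2520 − 840 + 210 − 42 + 7 − 1 = 1854.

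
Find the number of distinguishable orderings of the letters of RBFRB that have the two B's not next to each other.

Total arrangements of RBFRB: 5!/(2!·2!) = 30.
If the two B's are adjacent, glue them into one block, leaving 4 items to arrange: (4)!/(2!) = 12 ways.
Hence 30 − 12 = 18.

18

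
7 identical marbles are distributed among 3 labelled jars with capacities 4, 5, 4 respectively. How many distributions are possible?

21

Without the upper bounds there are C(9,2) = 36 ways to split 7 among 3 jars.
Subtract solutions that violate a single cap (substitute x_i' = x_i − (cap_i+1)): x_1 ≥ 5 gives C(4,2) = 6; x_2 ≥ 6 gives C(3,2) = 3; x_3 ≥ 5 gives C(4,2) = 6. Together 15.
No two caps can be exceeded simultaneously, so the pair terms are all 0.
By inclusion–exclusion the count is 36 − 15 + 0 = 21.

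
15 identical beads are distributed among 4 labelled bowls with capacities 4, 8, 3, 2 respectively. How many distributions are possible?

Ignoring the caps, the number of non-negative solutions to x_1+…+x_4 = 15 is C(18,3) = 816.
Subtract solutions that violate a single cap (substitute x_i' = x_i − (cap_i+1)): x_1 ≥ 5 gives C(13,3) = 286; x_2 ≥ 9 gives C(9,3) = 84; x_3 ≥ 4 gives C(14,3) = 364; x_4 ≥ 3 gives C(15,3) = 455. Together 1189.
Add back pairs where two caps are both exceeded: 4 + 84 + 120 + 10 + 20 + 165 = 403.
Subtract triples: 0 + 0 + 20 + 0 = 20.
By inclusion–exclusion the count is 816 − 1189 + 403 − 20 = 10.

10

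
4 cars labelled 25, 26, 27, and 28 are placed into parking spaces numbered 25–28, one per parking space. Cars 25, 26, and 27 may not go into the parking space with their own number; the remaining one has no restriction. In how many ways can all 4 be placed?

11

Let Aᵢ (for i ∈ {25, 26, 27}) be the placements that put car i in its forbidden parking space. Any j of these fix j positions, leaving (4−j)! ways to fill the rest, and there are C(3,j) ways to pick which j.
By inclusion–exclusion, the number of valid placements is Σ_{j=0}^{3} (−1)^j C(3,j)·(4−j)!.
Computing: 24 − 18 + 6 − 1 = 11.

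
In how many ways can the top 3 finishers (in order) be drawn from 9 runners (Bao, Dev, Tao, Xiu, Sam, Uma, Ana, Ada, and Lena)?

504

This is an ordered selection of 3 from 9: P(9,3).
That gives 9 × 8 × 7 = 504.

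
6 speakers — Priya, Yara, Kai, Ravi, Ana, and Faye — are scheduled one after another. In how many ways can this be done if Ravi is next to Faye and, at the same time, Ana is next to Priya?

96

Treat {Ravi,Faye} as one block (2 orders) and {Ana,Priya} as another (2 orders).
That leaves 4 units to arrange: 2 × 2 × 4! = 4 × 24 = 96.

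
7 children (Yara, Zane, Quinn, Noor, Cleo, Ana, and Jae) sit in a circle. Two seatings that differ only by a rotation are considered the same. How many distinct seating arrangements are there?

720

Fix one person's seat to break rotational symmetry; the remaining 6 people can be arranged in (6)! = 720 ways.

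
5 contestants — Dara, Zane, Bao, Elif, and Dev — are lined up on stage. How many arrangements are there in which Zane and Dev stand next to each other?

48

Place the 3 others and the Zane-Dev pair as 4 objects in a line; the pair has 2 internal arrangements.
That gives 2 × 4! = 2 × 24 = 48.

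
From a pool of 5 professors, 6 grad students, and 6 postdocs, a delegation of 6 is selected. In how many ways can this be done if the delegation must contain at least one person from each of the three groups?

Total 6-person selections from all 17: C(17,6) = 12376.
Subtract selections that omit an entire group: no professors → C(12,6) = 924; no grad students → C(11,6) = 462; no postdocs → C(11,6) = 462.
Add back selections omitting two groups (i.e. drawn from a single group): C(5,6) + C(6,6) + C(6,6) = 2.
By inclusion–exclusion: 12376 − 1848 + 2 = 10530.

10530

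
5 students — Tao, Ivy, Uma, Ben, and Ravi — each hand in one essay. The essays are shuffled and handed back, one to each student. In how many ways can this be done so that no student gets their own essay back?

Count assignments avoiding every fixed point. For any j of the 5 students fixed to their own essay, the other 5−j can be arranged in (5−j)! ways.
By inclusion–exclusion this is Σ_{j=0}^{5} (−1)^j C(5,j)·(5−j)!.
Computing: 120 − 120 + 60 − 20 + 5 − 1 = 44.

44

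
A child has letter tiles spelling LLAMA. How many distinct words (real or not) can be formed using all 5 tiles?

30

The 5 letters of LLAMA have repeats: A appearing twice and L appearing twice.
Dividing 5! = 120 by 2!·2! = 4 for the repeated letters gives 30.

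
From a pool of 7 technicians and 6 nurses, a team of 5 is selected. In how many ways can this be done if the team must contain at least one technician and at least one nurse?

Total 5-person selections from all 13: C(13,5) = 1287.
Subtract selections that omit an entire group: no technicians → C(6,5) = 6; no nurses → C(7,5) = 21.
Both groups omitted at once is impossible, so 1287 − 27 = 1260.

1260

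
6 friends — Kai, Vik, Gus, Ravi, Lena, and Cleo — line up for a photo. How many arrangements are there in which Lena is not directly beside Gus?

There are 6! = 720 arrangements in all. If Lena and Gus are adjacent, merging them into one block gives 2·(5)! = 240 arrangements.
Complementary counting: 720 − 240 = 480.

480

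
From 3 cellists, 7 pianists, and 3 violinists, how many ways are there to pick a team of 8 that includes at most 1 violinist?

Split by how many violinists are chosen (0 through 1).
Sum: C(3,0)·C(10,8) + C(3,1)·C(10,7) = 45 + 360 = 405.

405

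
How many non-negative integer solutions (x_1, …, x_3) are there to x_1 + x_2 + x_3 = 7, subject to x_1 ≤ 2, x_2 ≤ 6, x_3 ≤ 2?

8

Without the upper bounds there are C(9,2) = 36 ways to split 7 among 3 variables.
Subtract solutions that violate a single cap (substitute x_i' = x_i − (cap_i+1)): x_1 ≥ 3 gives C(6,2) = 15; x_2 ≥ 7 gives C(2,2) = 1; x_3 ≥ 3 gives C(6,2) = 15. Together 31.
Add back pairs where two caps are both exceeded: 0 + 3 + 0 = 3.
By inclusion–exclusion the count is 36 − 31 + 3 = 8.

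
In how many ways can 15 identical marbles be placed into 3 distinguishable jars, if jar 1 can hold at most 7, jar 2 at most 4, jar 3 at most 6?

By stars and bars, unrestricted non-negative solutions to x_1+…+x_3 = 15 number C(15+2,2) = 136.
Subtract solutions that violate a single cap (substitute x_i' = x_i − (cap_i+1)): x_1 ≥ 8 gives C(9,2) = 36; x_2 ≥ 5 gives C(12,2) = 66; x_3 ≥ 7 gives C(10,2) = 45. Together 147.
Add back pairs where two caps are both exceeded: 6 + 1 + 10 = 17.
By inclusion–exclusion the count is 136 − 147 + 17 = 6.

6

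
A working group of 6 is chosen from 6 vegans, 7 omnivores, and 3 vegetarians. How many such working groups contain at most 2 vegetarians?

Split by how many vegetarians are chosen (0 through 2).
Sum: C(3,0)·C(13,6) + C(3,1)·C(13,5) + C(3,2)·C(13,4) = 1716 + 3861 + 2145 = 7722.

7722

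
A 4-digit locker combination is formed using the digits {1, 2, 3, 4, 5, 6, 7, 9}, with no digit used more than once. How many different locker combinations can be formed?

1680

Choose and order 4 of the 8 symbols: the first digit has 8 options, the next 7, then 6, 5.
8 × 7 × 6 × 5 = 1680.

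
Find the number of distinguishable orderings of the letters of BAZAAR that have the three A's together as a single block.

24

Treat the 3 copies of A as a single block. The multiset to arrange is then {AAA, B, R, Z}, 4 items in all.
All 4 items are distinct, so there are (4)! = 24 arrangements.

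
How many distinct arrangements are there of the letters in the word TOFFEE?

Letter multiplicities in TOFFEE: E×2, F×2, O×1, T×1.
The number of distinct arrangements is 6!/(2!·2!) = 720/4 = 180.

180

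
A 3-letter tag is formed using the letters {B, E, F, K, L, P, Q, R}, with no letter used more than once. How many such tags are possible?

Choose and order 3 of the 8 symbols: the first letter has 8 options, the next 7, then 6.
8 × 7 × 6 = 336.

336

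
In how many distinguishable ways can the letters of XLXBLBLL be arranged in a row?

The 8 letters of XLXBLBLL have repeats: B appearing twice, L appearing 4 times, and X appearing twice.
The number of distinct arrangements is 8!/(4!·2!·2!) = 40320/96 = 420.

420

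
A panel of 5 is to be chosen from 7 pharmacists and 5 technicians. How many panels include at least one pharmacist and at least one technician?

With no constraint there are C(12,5) = 792 possible selections.
Selections missing a whole group: no pharmacists → C(5,5) = 1; no technicians → C(7,5) = 21.
Both groups omitted at once is impossible, so 792 − 22 = 770.

770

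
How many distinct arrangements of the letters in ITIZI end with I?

With the last slot taken by I, it remains to arrange the other 4 letters (TIZI).
Those 4 letters have I appearing twice, giving (4)!/(2!) = 12.

12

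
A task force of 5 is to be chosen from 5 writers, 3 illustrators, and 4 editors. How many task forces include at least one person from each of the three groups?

Unrestricted: C(12,5) = 792 ways to pick any 5 of the 12.
Subtract selections that omit an entire group: no writers → C(7,5) = 21; no illustrators → C(9,5) = 126; no editors → C(8,5) = 56.
Add back selections omitting two groups (i.e. drawn from a single group): C(5,5) + C(3,5) + C(4,5) = 1.
By inclusion–exclusion: 792 − 203 + 1 = 590.

590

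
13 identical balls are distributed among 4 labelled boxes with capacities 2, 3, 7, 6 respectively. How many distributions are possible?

By stars and bars, unrestricted non-negative solutions to x_1+…+x_4 = 13 number C(13+3,3) = 560.
Subtract solutions that violate a single cap (substitute x_i' = x_i − (cap_i+1)): x_1 ≥ 3 gives C(13,3) = 286; x_2 ≥ 4 gives C(12,3) = 220; x_3 ≥ 8 gives C(8,3) = 56; x_4 ≥ 7 gives C(9,3) = 84. Together 646.
Add back pairs where two caps are both exceeded: 84 + 10 + 20 + 4 + 10 + 0 = 128.
By inclusion–exclusion the count is 560 − 646 + 128 = 42.

42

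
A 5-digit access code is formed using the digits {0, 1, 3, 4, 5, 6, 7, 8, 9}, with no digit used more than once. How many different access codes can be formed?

15120

This is a permutation of 5 out of 9: P(9,5) = 9!/4!.
That product is 9 × 8 × 7 × 6 × 5 = 15120.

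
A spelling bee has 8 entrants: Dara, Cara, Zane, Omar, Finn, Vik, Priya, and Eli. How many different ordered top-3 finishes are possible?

336

There are 8 choices for 1st place, 7 for 2nd, and 6 for 3rd.
That gives 8 × 7 × 6 = 336.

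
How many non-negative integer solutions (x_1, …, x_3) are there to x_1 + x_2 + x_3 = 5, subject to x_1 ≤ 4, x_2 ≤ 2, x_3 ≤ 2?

8

Without the upper bounds there are C(7,2) = 21 ways to split 5 among 3 variables.
Subtract solutions that violate a single cap (substitute x_i' = x_i − (cap_i+1)): x_1 ≥ 5 gives C(2,2) = 1; x_2 ≥ 3 gives C(4,2) = 6; x_3 ≥ 3 gives C(4,2) = 6. Together 13.
No two caps can be exceeded simultaneously, so the pair terms are all 0.
By inclusion–exclusion the count is 21 − 13 + 0 = 8.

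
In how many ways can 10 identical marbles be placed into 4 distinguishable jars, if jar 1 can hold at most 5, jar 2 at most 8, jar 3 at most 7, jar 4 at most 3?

Without the upper bounds there are C(13,3) = 286 ways to split 10 among 4 jars.
Subtract solutions that violate a single cap (substitute x_i' = x_i − (cap_i+1)): x_1 ≥ 6 gives C(7,3) = 35; x_2 ≥ 9 gives C(4,3) = 4; x_3 ≥ 8 gives C(5,3) = 10; x_4 ≥ 4 gives C(9,3) = 84. Together 133.
Add back pairs where two caps are both exceeded: 0 + 0 + 1 + 0 + 0 + 0 = 1.
By inclusion–exclusion the count is 286 − 133 + 1 = 154.

154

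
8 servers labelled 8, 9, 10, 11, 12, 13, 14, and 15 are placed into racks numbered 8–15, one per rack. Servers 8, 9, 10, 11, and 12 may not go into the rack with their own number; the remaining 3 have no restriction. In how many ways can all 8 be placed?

21234

Let Aᵢ (for 8 ≤ i ≤ 12) be the placements that put server i in its forbidden rack. Any j of these fix j positions, leaving (8−j)! ways to fill the rest, and there are C(5,j) ways to pick which j.
By inclusion–exclusion, the number of valid placements is Σ_{j=0}^{5} (−1)^j C(5,j)·(8−j)!.
Computing: 40320 − 25200 + 7200 − 1200 + 120 − 6 = 21234.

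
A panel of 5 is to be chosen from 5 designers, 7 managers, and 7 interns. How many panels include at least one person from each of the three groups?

8085

Unrestricted: C(19,5) = 11628 ways to pick any 5 of the 19.
Selections missing a whole group: no designers → C(14,5) = 2002; no managers → C(12,5) = 792; no interns → C(12,5) = 792.
Add back selections omitting two groups (i.e. drawn from a single group): C(5,5) + C(7,5) + C(7,5) = 43.
By inclusion–exclusion: 11628 − 3586 + 43 = 8085.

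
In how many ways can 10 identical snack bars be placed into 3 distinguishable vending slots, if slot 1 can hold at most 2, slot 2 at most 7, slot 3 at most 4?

Without the upper bounds there are C(12,2) = 66 ways to split 10 among 3 vending slots.
Subtract solutions that violate a single cap (substitute x_i' = x_i − (cap_i+1)): x_1 ≥ 3 gives C(9,2) = 36; x_2 ≥ 8 gives C(4,2) = 6; x_3 ≥ 5 gives C(7,2) = 21. Together 63.
Add back pairs where two caps are both exceeded: 0 + 6 + 0 = 6.
By inclusion–exclusion the count is 66 − 63 + 6 = 9.

9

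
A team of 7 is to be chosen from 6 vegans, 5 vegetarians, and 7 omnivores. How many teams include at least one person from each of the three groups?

Unrestricted: C(18,7) = 31824 ways to pick any 7 of the 18.
Selections missing a whole group: no vegans → C(12,7) = 792; no vegetarians → C(13,7) = 1716; no omnivores → C(11,7) = 330.
Add back selections omitting two groups (i.e. drawn from a single group): C(6,7) + C(5,7) + C(7,7) = 1.
By inclusion–exclusion: 31824 − 2838 + 1 = 28987.

28987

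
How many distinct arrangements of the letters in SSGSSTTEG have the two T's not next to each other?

Total arrangements of SSGSSTTEG: 9!/(4!·2!·2!) = 3780.
If the two T's are adjacent, glue them into one block, leaving 8 items to arrange: (8)!/(4!·2!) = 840 ways.
Subtracting, 3780 − 840 = 2940 arrangements keep the T's apart.

2940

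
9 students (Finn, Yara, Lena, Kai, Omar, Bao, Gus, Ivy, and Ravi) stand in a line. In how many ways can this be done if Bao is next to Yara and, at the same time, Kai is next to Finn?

20160

Treat {Bao,Yara} as one block (2 orders) and {Kai,Finn} as another (2 orders).
That leaves 7 units to arrange: 2 × 2 × 7! = 4 × 5040 = 20160.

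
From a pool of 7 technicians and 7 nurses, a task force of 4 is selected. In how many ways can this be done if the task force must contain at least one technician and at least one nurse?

Total 4-person selections from all 14: C(14,4) = 1001.
Selections missing a whole group: no technicians → C(7,4) = 35; no nurses → C(7,4) = 35.
Both groups omitted at once is impossible, so 1001 − 70 = 931.

931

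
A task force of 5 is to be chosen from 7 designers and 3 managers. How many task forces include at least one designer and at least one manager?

With no constraint there are C(10,5) = 252 possible selections.
Selections missing a whole group: no designers → C(3,5) = 0; no managers → C(7,5) = 21.
Both groups omitted at once is impossible, so 252 − 21 = 231.

231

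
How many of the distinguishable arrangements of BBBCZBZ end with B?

Fix B in the last position and arrange the remaining 6 letters.
Those 6 letters have B appearing 3 times and Z appearing twice, giving (6)!/(3!·2!) = 60.

60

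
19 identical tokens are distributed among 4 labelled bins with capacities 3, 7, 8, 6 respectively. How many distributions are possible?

Ignoring the caps, the number of non-negative solutions to x_1+…+x_4 = 19 is C(22,3) = 1540.
Subtract solutions that violate a single cap (substitute x_i' = x_i − (cap_i+1)): x_1 ≥ 4 gives C(18,3) = 816; x_2 ≥ 8 gives C(14,3) = 364; x_3 ≥ 9 gives C(13,3) = 286; x_4 ≥ 7 gives C(15,3) = 455. Together 1921.
Add back pairs where two caps are both exceeded: 120 + 84 + 165 + 10 + 35 + 20 = 434.
Subtract triples: 0 + 1 + 0 + 0 = 1.
By inclusion–exclusion the count is 1540 − 1921 + 434 − 1 = 52.

52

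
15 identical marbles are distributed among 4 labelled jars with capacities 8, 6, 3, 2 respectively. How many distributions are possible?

By stars and bars, unrestricted non-negative solutions to x_1+…+x_4 = 15 number C(15+3,3) = 816.
Subtract solutions that violate a single cap (substitute x_i' = x_i − (cap_i+1)): x_1 ≥ 9 gives C(9,3) = 84; x_2 ≥ 7 gives C(11,3) = 165; x_3 ≥ 4 gives C(14,3) = 364; x_4 ≥ 3 gives C(15,3) = 455. Together 1068.
Add back pairs where two caps are both exceeded: 0 + 10 + 20 + 35 + 56 + 165 = 286.
Subtract triples: 0 + 0 + 0 + 4 = 4.
By inclusion–exclusion the count is 816 − 1068 + 286 − 4 = 30.

30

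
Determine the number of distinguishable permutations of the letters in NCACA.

The 5 letters of NCACA have repeats: A appearing twice and C appearing twice.
So there are 5! / (2!·2!) = 30 distinguishable arrangements.

30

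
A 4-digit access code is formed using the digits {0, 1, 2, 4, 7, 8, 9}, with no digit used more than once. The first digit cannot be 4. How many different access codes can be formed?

720

The first digit has 7−1 = 6 choices (anything except 4).
The remaining 3 digits are filled from the other 6 symbols without repetition: 6 × 5 × 4 = 120.
Total: 6 × 120 = 720.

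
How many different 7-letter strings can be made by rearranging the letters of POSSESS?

210

The 7 letters of POSSESS have repeats: S appearing 4 times.
So there are 7! / (4!) = 210 distinguishable arrangements.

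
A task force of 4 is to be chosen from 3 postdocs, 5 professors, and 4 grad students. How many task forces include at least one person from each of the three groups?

Unrestricted: C(12,4) = 495 ways to pick any 4 of the 12.
Selections missing a whole group: no postdocs → C(9,4) = 126; no professors → C(7,4) = 35; no grad students → C(8,4) = 70.
Add back selections omitting two groups (i.e. drawn from a single group): C(3,4) + C(5,4) + C(4,4) = 6.
By inclusion–exclusion: 495 − 231 + 6 = 270.

270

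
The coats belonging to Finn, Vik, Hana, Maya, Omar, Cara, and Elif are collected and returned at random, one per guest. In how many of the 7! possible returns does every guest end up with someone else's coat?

This is the derangement count D_7: permutations of 7 items with no fixed point.
By inclusion–exclusion this is Σ_{j=0}^{7} (−1)^j C(7,j)·(7−j)!.
Computing: 5040 − 5040 + 2520 − 840 + 210 − 42 + 7 − 1 = 1854.

1854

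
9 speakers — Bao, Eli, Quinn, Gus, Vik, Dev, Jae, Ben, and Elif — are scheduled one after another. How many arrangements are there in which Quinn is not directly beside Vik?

There are 9! = 362880 arrangements in all. If Quinn and Vik are adjacent, merging them into one block gives 2·(8)! = 80640 arrangements.
So 362880 − 80640 = 282240 arrangements keep them apart.

282240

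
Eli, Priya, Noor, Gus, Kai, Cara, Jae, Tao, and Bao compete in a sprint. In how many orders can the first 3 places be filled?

This is an ordered selection of 3 from 9: P(9,3).
That gives 9 × 8 × 7 = 504.

504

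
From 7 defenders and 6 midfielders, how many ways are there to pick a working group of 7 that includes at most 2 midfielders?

Split by how many midfielders are chosen (0 through 2).
Sum: C(6,0)·C(7,7) + C(6,1)·C(7,6) + C(6,2)·C(7,5) = 1 + 42 + 315 = 358.

358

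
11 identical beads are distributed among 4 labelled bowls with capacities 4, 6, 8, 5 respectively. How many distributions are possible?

180

Ignoring the caps, the number of non-negative solutions to x_1+…+x_4 = 11 is C(14,3) = 364.
Subtract solutions that violate a single cap (substitute x_i' = x_i − (cap_i+1)): x_1 ≥ 5 gives C(9,3) = 84; x_2 ≥ 7 gives C(7,3) = 35; x_3 ≥ 9 gives C(5,3) = 10; x_4 ≥ 6 gives C(8,3) = 56. Together 185.
Add back pairs where two caps are both exceeded: 0 + 0 + 1 + 0 + 0 + 0 = 1.
By inclusion–exclusion the count is 364 − 185 + 1 = 180.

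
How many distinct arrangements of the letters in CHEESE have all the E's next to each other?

24

Treat the 3 copies of E as a single block. The multiset to arrange is then {EEE, C, H, S}, 4 items in all.
All 4 items are distinct, so there are (4)! = 24 arrangements.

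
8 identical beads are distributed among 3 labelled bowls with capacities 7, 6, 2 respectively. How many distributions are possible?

Ignoring the caps, the number of non-negative solutions to x_1+…+x_3 = 8 is C(10,2) = 45.
Subtract solutions that violate a single cap (substitute x_i' = x_i − (cap_i+1)): x_1 ≥ 8 gives C(2,2) = 1; x_2 ≥ 7 gives C(3,2) = 3; x_3 ≥ 3 gives C(7,2) = 21. Together 25.
No two caps can be exceeded simultaneously, so the pair terms are all 0.
By inclusion–exclusion the count is 45 − 25 + 0 = 20.

20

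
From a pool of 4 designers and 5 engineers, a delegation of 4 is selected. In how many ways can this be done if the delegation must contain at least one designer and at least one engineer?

Unrestricted: C(9,4) = 126 ways to pick any 4 of the 9.
Selections missing a whole group: no designers → C(5,4) = 5; no engineers → C(4,4) = 1.
Both groups omitted at once is impossible, so 126 − 6 = 120.

120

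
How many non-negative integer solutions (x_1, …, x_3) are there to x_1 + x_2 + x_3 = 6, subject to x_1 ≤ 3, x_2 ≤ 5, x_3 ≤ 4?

18

Ignoring the caps, the number of non-negative solutions to x_1+…+x_3 = 6 is C(8,2) = 28.
Subtract solutions that violate a single cap (substitute x_i' = x_i − (cap_i+1)): x_1 ≥ 4 gives C(4,2) = 6; x_2 ≥ 6 gives C(2,2) = 1; x_3 ≥ 5 gives C(3,2) = 3. Together 10.
No two caps can be exceeded simultaneously, so the pair terms are all 0.
By inclusion–exclusion the count is 28 − 10 + 0 = 18.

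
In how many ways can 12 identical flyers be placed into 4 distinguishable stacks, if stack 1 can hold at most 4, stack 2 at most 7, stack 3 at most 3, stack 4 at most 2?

30

Ignoring the caps, the number of non-negative solutions to x_1+…+x_4 = 12 is C(15,3) = 455.
Subtract solutions that violate a single cap (substitute x_i' = x_i − (cap_i+1)): x_1 ≥ 5 gives C(10,3) = 120; x_2 ≥ 8 gives C(7,3) = 35; x_3 ≥ 4 gives C(11,3) = 165; x_4 ≥ 3 gives C(12,3) = 220. Together 540.
Add back pairs where two caps are both exceeded: 0 + 20 + 35 + 1 + 4 + 56 = 116.
Subtract triples: 0 + 0 + 1 + 0 = 1.
By inclusion–exclusion the count is 455 − 540 + 116 − 1 = 30.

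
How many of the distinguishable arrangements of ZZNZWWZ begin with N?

15

Fix N in the first position and arrange the remaining 6 letters.
Those 6 letters have W appearing twice and Z appearing 4 times, giving (6)!/(4!·2!) = 15.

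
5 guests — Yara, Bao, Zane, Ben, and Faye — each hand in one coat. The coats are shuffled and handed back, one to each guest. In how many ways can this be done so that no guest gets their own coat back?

44

Count assignments avoiding every fixed point. For any j of the 5 guests fixed to their own coat, the other 5−j can be arranged in (5−j)! ways.
By inclusion–exclusion this is Σ_{j=0}^{5} (−1)^j C(5,j)·(5−j)!.
Computing: 120 − 120 + 60 − 20 + 5 − 1 = 44.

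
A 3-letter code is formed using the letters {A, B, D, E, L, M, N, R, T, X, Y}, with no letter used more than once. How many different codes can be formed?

990

Choose and order 3 of the 11 symbols: the first letter has 11 options, the next 10, then 9.
11 × 10 × 9 = 990.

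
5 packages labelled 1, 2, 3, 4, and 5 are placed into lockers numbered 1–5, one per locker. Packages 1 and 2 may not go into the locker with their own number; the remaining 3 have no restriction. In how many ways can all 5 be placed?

78

Let Aᵢ (for i ∈ {1, 2}) be the placements that put package i in its forbidden locker. Any j of these fix j positions, leaving (5−j)! ways to fill the rest, and there are C(2,j) ways to pick which j.
By inclusion–exclusion, the number of valid placements is Σ_{j=0}^{2} (−1)^j C(2,j)·(5−j)!.
Computing: 120 − 48 + 6 = 78.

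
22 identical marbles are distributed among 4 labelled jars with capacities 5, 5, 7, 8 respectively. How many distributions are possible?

Without the upper bounds there are C(25,3) = 2300 ways to split 22 among 4 jars.
Subtract solutions that violate a single cap (substitute x_i' = x_i − (cap_i+1)): x_1 ≥ 6 gives C(19,3) = 969; x_2 ≥ 6 gives C(19,3) = 969; x_3 ≥ 8 gives C(17,3) = 680; x_4 ≥ 9 gives C(16,3) = 560. Together 3178.
Add back pairs where two caps are both exceeded: 286 + 165 + 120 + 165 + 120 + 56 = 912.
Subtract triples: 10 + 4 + 0 + 0 = 14.
By inclusion–exclusion the count is 2300 − 3178 + 912 − 14 = 20.

20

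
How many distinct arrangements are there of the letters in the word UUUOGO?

Letter multiplicities in UUUOGO: G×1, O×2, U×3.
The number of distinct arrangements is 6!/(3!·2!) = 720/12 = 60.

60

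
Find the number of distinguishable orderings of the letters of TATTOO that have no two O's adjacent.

Total arrangements of TATTOO: 6!/(3!·2!) = 60.
Arrangements with the O's together: treat OO as one letter, giving (5)!/(3!) = 20.
Hence 60 − 20 = 40.

40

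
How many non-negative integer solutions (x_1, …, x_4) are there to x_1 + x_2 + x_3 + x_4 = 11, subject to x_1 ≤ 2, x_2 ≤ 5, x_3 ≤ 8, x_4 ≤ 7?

By stars and bars, unrestricted non-negative solutions to x_1+…+x_4 = 11 number C(11+3,3) = 364.
Subtract solutions that violate a single cap (substitute x_i' = x_i − (cap_i+1)): x_1 ≥ 3 gives C(11,3) = 165; x_2 ≥ 6 gives C(8,3) = 56; x_3 ≥ 9 gives C(5,3) = 10; x_4 ≥ 8 gives C(6,3) = 20. Together 251.
Add back pairs where two caps are both exceeded: 10 + 0 + 1 + 0 + 0 + 0 = 11.
By inclusion–exclusion the count is 364 − 251 + 11 = 124.

124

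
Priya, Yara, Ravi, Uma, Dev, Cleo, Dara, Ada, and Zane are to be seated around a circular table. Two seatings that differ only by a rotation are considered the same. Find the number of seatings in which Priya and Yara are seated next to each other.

10080

Treat {Priya, Yara} as one unit (2 internal orders) and seat the resulting 8 units around the table: (7)! circular arrangements.
So 2 × (7)! = 2 × 5040 = 10080.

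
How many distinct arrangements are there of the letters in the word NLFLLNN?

Letter multiplicities in NLFLLNN: F×1, L×3, N×3.
So there are 7! / (3!·3!) = 140 distinguishable arrangements.

140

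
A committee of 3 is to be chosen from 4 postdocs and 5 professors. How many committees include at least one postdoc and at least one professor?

70

Unrestricted: C(9,3) = 84 ways to pick any 3 of the 9.
Selections missing a whole group: no postdocs → C(5,3) = 10; no professors → C(4,3) = 4.
Both groups omitted at once is impossible, so 84 − 14 = 70.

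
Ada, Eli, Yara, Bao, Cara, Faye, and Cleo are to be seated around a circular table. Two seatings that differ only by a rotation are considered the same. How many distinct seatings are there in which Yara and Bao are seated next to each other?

Glue Yara and Bao into a block (2 internal orders). Seating 6 units around a circle gives (5)! arrangements.
So 2 × (5)! = 2 × 120 = 240.

240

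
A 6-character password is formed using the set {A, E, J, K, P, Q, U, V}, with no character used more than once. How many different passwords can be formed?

Choose and order 6 of the 8 symbols: the first character has 8 options, the next 7, and so on down to 3.
That product is 8 × 7 × 6 × 5 × 4 × 3 = 20160.

20160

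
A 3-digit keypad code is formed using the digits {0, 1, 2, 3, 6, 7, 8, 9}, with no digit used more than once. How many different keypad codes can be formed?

Choose and order 3 of the 8 symbols: the first digit has 8 options, the next 7, then 6.
That product is 8 × 7 × 6 = 336.

336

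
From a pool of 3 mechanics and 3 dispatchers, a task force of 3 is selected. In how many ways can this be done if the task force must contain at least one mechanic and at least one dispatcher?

Total 3-person selections from all 6: C(6,3) = 20.
Subtract selections that omit an entire group: no mechanics → C(3,3) = 1; no dispatchers → C(3,3) = 1.
Both groups omitted at once is impossible, so 20 − 2 = 18.

18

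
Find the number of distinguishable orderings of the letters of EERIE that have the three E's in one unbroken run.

6

Treat the 3 copies of E as a single block. The multiset to arrange is then {EEE, I, R}, 3 items in all.
All 3 items are distinct, so there are (3)! = 6 arrangements.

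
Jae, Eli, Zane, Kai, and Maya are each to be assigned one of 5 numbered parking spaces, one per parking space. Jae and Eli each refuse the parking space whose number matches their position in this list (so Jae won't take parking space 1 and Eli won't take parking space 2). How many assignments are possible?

Let Aᵢ (for i ∈ {1, 2}) be the placements that put person i in their forbidden parking space. Any j of these fix j positions, leaving (5−j)! ways to fill the rest, and there are C(2,j) ways to pick which j.
By inclusion–exclusion, the number of valid placements is Σ_{j=0}^{2} (−1)^j C(2,j)·(5−j)!.
Computing: 120 − 48 + 6 = 78.

78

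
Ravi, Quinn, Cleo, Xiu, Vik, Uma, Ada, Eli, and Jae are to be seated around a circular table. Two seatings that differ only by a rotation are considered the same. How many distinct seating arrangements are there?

Around a circle, 9 distinct people have 9!/9 = (8)! = 40320 rotationally distinct seatings.

40320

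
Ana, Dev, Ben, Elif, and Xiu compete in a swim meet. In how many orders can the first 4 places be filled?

There are 5 choices for 1st place, 4 for 2nd, and so on down to 2 for position 4.
That gives 5 × 4 × 3 × 2 = 120.

120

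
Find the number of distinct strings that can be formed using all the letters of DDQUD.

20

DDQUD has 5 letters with D appearing 3 times.
The number of distinct arrangements is 5!/(3!) = 120/6 = 20.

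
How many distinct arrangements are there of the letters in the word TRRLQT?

Letter multiplicities in TRRLQT: L×1, Q×1, R×2, T×2.
Dividing 6! = 720 by 2!·2! = 4 for the repeated letters gives 180.

180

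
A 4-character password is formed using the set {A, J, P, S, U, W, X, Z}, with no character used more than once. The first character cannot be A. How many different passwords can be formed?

1470

The first character has 8−1 = 7 choices (anything except A).
The remaining 3 characters are filled from the other 7 symbols without repetition: 7 × 6 × 5 = 210.
Total: 7 × 210 = 1470.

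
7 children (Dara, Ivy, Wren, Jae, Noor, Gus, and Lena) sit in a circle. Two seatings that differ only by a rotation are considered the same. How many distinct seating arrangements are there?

Seat Dara anywhere (absorbing the rotational symmetry), then permute the other 6: (6)! = 720.

720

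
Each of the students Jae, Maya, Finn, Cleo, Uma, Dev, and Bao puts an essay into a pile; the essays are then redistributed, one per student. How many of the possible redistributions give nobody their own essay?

Let Aᵢ be the assignments in which student i gets their own essay. We want the size of the complement of A₁∪…∪A_7.
By inclusion–exclusion this is Σ_{j=0}^{7} (−1)^j C(7,j)·(7−j)!.
Computing: 5040 − 5040 + 2520 − 840 + 210 − 42 + 7 − 1 = 1854.

1854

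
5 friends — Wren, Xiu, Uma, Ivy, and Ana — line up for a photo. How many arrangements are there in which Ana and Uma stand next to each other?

Place the 3 others and the Ana-Uma pair as 4 objects in a line; the pair has 2 internal arrangements.
That gives 2 × 4! = 2 × 24 = 48.

48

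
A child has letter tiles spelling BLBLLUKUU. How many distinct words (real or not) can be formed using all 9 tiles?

5040

BLBLLUKUU has 9 letters with B appearing twice, L appearing 3 times, and U appearing 3 times.
So there are 9! / (3!·3!·2!) = 5040 distinguishable arrangements.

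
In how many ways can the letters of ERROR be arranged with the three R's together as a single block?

Treat the 3 copies of R as a single block. The multiset to arrange is then {RRR, E, O}, 3 items in all.
All 3 items are distinct, so there are (3)! = 6 arrangements.

6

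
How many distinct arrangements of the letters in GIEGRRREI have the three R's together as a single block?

Treat the 3 copies of R as a single block. The multiset to arrange is then {RRR, E, E, G, G, I, I}, 7 items in all.
That gives (7)!/(2!·2!·2!) = 630 arrangements.

630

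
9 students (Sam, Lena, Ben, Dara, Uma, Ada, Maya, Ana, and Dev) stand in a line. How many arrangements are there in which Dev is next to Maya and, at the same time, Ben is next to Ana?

Treat {Dev,Maya} as one block (2 orders) and {Ben,Ana} as another (2 orders).
That leaves 7 units to arrange: 2 × 2 × 7! = 4 × 5040 = 20160.

20160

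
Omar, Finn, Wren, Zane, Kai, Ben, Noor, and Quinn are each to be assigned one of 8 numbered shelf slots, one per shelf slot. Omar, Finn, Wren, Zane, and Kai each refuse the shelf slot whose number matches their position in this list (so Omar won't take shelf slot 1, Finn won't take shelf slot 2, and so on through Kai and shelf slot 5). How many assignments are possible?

Let Aᵢ (for 1 ≤ i ≤ 5) be the placements that put person i in their forbidden shelf slot. Any j of these fix j positions, leaving (8−j)! ways to fill the rest, and there are C(5,j) ways to pick which j.
By inclusion–exclusion, the number of valid placements is Σ_{j=0}^{5} (−1)^j C(5,j)·(8−j)!.
Computing: 40320 − 25200 + 7200 − 1200 + 120 − 6 = 21234.

21234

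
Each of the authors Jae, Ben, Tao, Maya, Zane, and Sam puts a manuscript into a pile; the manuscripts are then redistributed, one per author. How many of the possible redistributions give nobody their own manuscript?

265

This is the derangement count D_6: permutations of 6 items with no fixed point.
By inclusion–exclusion this is Σ_{j=0}^{6} (−1)^j C(6,j)·(6−j)!.
Computing: 720 − 720 + 360 − 120 + 30 − 6 + 1 = 265.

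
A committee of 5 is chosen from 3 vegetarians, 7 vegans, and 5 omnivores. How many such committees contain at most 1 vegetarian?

2277

Split by how many vegetarians are chosen (0 through 1).
Sum: C(3,0)·C(12,5) + C(3,1)·C(12,4) = 792 + 1485 = 2277.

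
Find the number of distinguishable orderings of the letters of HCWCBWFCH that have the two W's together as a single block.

Treat the 2 copies of W as a single block. The multiset to arrange is then {WW, B, C, C, C, F, H, H}, 8 items in all.
That gives (8)!/(3!·2!) = 3360 arrangements.

3360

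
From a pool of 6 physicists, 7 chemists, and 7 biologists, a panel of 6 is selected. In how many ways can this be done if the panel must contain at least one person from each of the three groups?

32340

With no constraint there are C(20,6) = 38760 possible selections.
Selections missing a whole group: no physicists → C(14,6) = 3003; no chemists → C(13,6) = 1716; no biologists → C(13,6) = 1716.
Add back selections omitting two groups (i.e. drawn from a single group): C(6,6) + C(7,6) + C(7,6) = 15.
By inclusion–exclusion: 38760 − 6435 + 15 = 32340.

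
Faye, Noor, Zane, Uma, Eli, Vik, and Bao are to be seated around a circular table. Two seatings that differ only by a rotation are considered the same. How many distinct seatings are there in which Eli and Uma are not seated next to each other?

All circular seatings of 7 people number (6)! = 720.
Those with Eli next to Uma: fuse the pair into one unit and seat 6 units around a circle — 2·(5)! = 240.
Subtracting, 720 − 240 = 480.

480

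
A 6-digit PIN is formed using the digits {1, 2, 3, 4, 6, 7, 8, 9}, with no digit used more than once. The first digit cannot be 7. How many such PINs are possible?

The first digit has 8−1 = 7 choices (anything except 7).
The remaining 5 digits are filled from the other 7 symbols without repetition: 7 × 6 × 5 × 4 × 3 = 2520.
Total: 7 × 2520 = 17640.

17640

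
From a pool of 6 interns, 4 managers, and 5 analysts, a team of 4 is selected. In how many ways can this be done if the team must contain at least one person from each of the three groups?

720

Total 4-person selections from all 15: C(15,4) = 1365.
Subtract selections that omit an entire group: no interns → C(9,4) = 126; no managers → C(11,4) = 330; no analysts → C(10,4) = 210.
Add back selections omitting two groups (i.e. drawn from a single group): C(6,4) + C(4,4) + C(5,4) = 21.
By inclusion–exclusion: 1365 − 666 + 21 = 720.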